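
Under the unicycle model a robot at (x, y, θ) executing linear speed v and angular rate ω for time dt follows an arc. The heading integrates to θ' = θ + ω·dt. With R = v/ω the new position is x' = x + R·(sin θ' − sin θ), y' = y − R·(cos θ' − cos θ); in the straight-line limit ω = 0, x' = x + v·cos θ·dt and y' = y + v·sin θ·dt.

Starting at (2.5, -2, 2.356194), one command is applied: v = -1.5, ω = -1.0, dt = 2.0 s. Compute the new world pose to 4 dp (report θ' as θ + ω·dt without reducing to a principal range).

(1.9624, -4.4665, 0.3562)

θ' = 2.3562 + -1.0·2.0 = 0.3562
R = v/ω = -1.5/-1.0 = 1.5000
x' = 2.5 + 1.5000·(sin 0.3562 − sin 2.3562) = 1.9624
y' = -2 − 1.5000·(cos 0.3562 − cos 2.3562) = -4.4665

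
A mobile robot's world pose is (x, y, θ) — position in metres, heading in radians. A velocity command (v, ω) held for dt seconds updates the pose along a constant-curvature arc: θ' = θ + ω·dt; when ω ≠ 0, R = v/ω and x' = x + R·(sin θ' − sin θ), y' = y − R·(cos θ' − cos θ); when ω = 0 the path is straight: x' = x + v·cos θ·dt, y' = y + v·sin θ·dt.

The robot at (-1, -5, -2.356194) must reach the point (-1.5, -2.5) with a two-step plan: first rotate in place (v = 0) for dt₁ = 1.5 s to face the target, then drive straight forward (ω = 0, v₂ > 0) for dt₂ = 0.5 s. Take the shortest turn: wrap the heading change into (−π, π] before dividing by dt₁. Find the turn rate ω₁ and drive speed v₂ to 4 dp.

ω₁ = -1.4392, v₂ = 5.0990

heading to target = atan2(-2.5−-5, -1.5−-1) = 1.7682
Δθ = wrap(1.7682 − -2.3562) = -2.1588; ω₁ = Δθ/dt₁ = -1.4392
distance = √((-1.5−-1)² + (-2.5−-5)²) = 2.5495; v₂ = distance/dt₂ = 5.0990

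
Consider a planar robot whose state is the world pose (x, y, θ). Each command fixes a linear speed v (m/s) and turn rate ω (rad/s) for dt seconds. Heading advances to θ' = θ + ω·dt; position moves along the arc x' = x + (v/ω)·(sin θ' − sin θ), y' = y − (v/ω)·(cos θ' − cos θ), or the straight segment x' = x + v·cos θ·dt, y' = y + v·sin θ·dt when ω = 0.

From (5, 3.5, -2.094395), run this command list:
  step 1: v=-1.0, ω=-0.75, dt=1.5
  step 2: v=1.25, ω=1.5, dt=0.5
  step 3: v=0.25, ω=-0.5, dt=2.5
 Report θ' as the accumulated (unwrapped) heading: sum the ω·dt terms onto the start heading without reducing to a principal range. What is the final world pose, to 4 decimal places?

(5.0902, 3.9563, -3.7194)

step 1: θ'=-3.2194 (R=1.3333) → pose (6.2583, 4.1626, -3.2194)
step 2: θ'=-2.4694 (R=0.8333) → pose (5.6746, 3.9839, -2.4694)
step 3: θ'=-3.7194 (R=-0.5000) → pose (5.0902, 3.9563, -3.7194)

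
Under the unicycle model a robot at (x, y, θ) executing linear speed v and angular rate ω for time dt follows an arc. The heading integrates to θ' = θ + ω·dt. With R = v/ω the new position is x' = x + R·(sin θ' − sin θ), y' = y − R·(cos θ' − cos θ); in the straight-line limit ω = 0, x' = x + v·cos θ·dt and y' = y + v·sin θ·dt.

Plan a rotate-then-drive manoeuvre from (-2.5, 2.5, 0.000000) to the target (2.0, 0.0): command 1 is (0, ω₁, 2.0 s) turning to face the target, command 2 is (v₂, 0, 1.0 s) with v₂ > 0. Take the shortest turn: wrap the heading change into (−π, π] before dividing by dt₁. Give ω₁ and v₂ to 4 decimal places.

heading to target = atan2(0−2.5, 2−-2.5) = -0.5071
Δθ = wrap(-0.5071 − 0.0000) = -0.5071; ω₁ = Δθ/dt₁ = -0.2535
distance = √((2−-2.5)² + (0−2.5)²) = 5.1478; v₂ = distance/dt₂ = 5.1478

ω₁ = -0.2535, v₂ = 5.1478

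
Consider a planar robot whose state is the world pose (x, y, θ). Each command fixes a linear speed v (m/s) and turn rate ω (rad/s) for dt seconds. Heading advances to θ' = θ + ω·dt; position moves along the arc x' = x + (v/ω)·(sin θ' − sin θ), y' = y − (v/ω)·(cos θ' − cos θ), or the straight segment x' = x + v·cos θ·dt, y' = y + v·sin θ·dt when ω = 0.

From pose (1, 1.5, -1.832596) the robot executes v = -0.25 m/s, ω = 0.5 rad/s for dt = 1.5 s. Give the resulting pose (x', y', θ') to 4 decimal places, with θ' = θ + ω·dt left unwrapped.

θ' = -1.8326 + 0.5·1.5 = -1.0826
R = v/ω = -0.25/0.5 = -0.5000
x' = 1 + -0.5000·(sin -1.0826 − sin -1.8326) = 0.9586
y' = 1.5 − -0.5000·(cos -1.0826 − cos -1.8326) = 1.8639

(0.9586, 1.8639, -1.0826)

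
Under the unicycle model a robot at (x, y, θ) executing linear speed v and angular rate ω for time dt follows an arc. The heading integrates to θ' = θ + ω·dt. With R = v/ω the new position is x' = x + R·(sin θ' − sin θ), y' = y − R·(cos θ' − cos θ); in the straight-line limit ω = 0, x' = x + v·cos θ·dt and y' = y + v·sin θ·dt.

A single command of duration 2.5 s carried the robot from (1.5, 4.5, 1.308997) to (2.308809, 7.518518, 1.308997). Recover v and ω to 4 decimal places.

v = 1.2500, ω = 0.0000

Δθ = 1.308997 − 1.308997 = 0.000000
ω = Δθ/dt = 0.000000/2.5 = 0.0000
ω = 0 → v = (Δx·cos θ + Δy·sin θ)/dt = 1.2500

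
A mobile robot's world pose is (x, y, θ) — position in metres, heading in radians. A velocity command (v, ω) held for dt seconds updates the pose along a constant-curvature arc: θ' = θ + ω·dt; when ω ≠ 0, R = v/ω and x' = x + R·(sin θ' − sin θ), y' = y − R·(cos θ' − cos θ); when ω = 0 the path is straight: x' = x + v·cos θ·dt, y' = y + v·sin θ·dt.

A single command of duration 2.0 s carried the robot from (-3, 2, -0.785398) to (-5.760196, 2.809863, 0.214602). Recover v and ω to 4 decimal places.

Δθ = 0.214602 − -0.785398 = 1.000000
ω = Δθ/dt = 1.000000/2.0 = 0.5000
R = Δx/(sin θ' − sin θ) = -3.0000
v = R·ω = -3.0000·0.5000 = -1.5000

v = -1.5000, ω = 0.5000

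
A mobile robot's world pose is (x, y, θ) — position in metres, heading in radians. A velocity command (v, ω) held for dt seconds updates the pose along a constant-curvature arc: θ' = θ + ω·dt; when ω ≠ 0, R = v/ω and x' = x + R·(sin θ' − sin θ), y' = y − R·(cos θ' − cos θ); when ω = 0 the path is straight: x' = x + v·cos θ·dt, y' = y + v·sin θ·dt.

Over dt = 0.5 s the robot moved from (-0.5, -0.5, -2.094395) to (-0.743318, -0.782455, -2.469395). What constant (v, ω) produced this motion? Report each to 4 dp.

v = 0.7500, ω = -0.7500

Δθ = -2.469395 − -2.094395 = -0.375000
ω = Δθ/dt = -0.375000/0.5 = -0.7500
R = −Δy/(cos θ' − cos θ) = -1.0000
v = R·ω = -1.0000·-0.7500 = 0.7500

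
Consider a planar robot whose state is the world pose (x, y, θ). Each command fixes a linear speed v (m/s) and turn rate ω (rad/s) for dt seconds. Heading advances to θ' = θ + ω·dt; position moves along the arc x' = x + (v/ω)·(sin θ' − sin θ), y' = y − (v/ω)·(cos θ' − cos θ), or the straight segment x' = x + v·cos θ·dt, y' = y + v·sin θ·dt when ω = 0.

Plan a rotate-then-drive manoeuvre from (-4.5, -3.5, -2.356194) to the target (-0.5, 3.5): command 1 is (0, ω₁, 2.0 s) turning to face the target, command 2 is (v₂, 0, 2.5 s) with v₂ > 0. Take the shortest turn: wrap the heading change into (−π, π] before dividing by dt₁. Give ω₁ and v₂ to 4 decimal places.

ω₁ = -1.4377, v₂ = 3.2249

heading to target = atan2(3.5−-3.5, -0.5−-4.5) = 1.0517
Δθ = wrap(1.0517 − -2.3562) = -2.8753; ω₁ = Δθ/dt₁ = -1.4377
distance = √((-0.5−-4.5)² + (3.5−-3.5)²) = 8.0623; v₂ = distance/dt₂ = 3.2249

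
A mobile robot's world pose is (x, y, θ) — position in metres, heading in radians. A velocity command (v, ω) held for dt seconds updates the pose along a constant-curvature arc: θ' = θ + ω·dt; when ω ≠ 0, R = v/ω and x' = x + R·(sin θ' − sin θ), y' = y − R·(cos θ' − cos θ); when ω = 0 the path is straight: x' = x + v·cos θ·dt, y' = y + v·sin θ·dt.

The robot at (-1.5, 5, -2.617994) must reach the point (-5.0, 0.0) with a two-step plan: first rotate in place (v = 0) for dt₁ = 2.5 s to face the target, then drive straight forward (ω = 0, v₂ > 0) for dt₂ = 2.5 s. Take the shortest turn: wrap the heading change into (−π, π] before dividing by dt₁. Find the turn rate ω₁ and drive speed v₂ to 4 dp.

ω₁ = 0.1746, v₂ = 2.4413

heading to target = atan2(0−5, -5−-1.5) = -2.1815
Δθ = wrap(-2.1815 − -2.6180) = 0.4365; ω₁ = Δθ/dt₁ = 0.1746
distance = √((-5−-1.5)² + (0−5)²) = 6.1033; v₂ = distance/dt₂ = 2.4413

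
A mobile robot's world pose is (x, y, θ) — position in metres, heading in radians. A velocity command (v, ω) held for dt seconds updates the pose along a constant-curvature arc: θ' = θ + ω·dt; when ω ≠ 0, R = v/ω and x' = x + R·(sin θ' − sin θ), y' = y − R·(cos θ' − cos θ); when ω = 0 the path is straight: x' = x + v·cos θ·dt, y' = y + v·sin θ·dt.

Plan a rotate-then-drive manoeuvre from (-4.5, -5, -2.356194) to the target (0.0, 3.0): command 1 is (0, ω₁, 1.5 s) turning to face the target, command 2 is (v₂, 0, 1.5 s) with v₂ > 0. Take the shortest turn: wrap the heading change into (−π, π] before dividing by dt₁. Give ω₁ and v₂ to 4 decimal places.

heading to target = atan2(3−-5, 0−-4.5) = 1.0584
Δθ = wrap(1.0584 − -2.3562) = -2.8686; ω₁ = Δθ/dt₁ = -1.9124
distance = √((0−-4.5)² + (3−-5)²) = 9.1788; v₂ = distance/dt₂ = 6.1192

ω₁ = -1.9124, v₂ = 6.1192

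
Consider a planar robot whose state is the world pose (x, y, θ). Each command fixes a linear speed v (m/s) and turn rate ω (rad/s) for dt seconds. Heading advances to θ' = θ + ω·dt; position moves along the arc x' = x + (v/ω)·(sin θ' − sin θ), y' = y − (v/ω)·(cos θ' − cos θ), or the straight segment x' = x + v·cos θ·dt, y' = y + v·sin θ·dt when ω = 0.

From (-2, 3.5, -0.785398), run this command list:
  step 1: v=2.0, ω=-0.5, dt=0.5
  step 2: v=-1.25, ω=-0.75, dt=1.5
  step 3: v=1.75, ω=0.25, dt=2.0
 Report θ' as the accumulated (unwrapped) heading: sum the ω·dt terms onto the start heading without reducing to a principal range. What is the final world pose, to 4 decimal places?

step 1: θ'=-1.0354 (R=-4.0000) → pose (-1.3882, 2.7123, -1.0354)
step 2: θ'=-2.1604 (R=1.6667) → pose (-1.3400, 4.4893, -2.1604)
step 3: θ'=-1.6604 (R=7.0000) → pose (-2.4938, 1.2235, -1.6604)

(-2.4938, 1.2235, -1.6604)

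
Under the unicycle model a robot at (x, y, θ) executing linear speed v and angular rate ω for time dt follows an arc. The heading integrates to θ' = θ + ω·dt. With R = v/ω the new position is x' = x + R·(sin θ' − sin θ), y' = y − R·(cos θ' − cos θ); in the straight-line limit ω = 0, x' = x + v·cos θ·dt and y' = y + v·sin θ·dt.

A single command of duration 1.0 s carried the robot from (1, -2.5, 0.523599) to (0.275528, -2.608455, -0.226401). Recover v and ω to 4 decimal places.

v = -0.7500, ω = -0.7500

Δθ = -0.226401 − 0.523599 = -0.750000
ω = Δθ/dt = -0.750000/1.0 = -0.7500
R = Δx/(sin θ' − sin θ) = 1.0000
v = R·ω = 1.0000·-0.7500 = -0.7500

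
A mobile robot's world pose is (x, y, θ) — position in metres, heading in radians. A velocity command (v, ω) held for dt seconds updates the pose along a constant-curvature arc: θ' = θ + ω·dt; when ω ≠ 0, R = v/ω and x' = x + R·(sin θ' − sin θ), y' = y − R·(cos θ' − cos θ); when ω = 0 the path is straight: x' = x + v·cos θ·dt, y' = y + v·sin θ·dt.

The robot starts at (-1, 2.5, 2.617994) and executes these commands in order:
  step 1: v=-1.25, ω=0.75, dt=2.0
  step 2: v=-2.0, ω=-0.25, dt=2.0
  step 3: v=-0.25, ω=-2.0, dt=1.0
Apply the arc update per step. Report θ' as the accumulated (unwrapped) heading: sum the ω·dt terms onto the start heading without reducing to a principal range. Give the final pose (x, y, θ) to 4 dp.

(4.3556, 5.5340, 1.6180)

step 1: θ'=4.1180 (R=-1.6667) → pose (1.2141, 3.0100, 4.1180)
step 2: θ'=3.6180 (R=8.0000) → pose (4.1734, 5.6392, 3.6180)
step 3: θ'=1.6180 (R=0.1250) → pose (4.3556, 5.5340, 1.6180)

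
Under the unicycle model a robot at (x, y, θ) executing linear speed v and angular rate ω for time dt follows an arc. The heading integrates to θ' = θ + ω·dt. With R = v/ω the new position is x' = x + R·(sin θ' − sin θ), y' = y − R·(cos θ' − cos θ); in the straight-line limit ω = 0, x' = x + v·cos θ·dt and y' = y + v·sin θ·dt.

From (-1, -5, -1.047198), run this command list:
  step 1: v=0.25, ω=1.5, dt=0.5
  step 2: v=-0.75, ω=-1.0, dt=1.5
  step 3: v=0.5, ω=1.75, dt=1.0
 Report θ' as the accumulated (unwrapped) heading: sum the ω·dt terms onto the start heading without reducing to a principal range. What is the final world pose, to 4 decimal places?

(-1.1508, -4.5401, -0.0472)

step 1: θ'=-0.2972 (R=0.1667) → pose (-0.9045, -5.0760, -0.2972)
step 2: θ'=-1.7972 (R=0.7500) → pose (-1.4157, -4.1906, -1.7972)
step 3: θ'=-0.0472 (R=0.2857) → pose (-1.1508, -4.5401, -0.0472)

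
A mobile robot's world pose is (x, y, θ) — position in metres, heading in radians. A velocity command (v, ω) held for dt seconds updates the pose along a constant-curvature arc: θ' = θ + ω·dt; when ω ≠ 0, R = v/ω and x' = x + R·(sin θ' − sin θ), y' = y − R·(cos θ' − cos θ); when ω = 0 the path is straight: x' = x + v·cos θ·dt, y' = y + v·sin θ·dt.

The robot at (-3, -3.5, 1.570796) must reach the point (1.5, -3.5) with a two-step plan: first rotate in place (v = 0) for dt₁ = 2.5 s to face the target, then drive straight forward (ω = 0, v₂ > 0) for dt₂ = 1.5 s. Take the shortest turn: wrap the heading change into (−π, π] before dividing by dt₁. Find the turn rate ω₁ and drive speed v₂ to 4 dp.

ω₁ = -0.6283, v₂ = 3.0000

heading to target = atan2(-3.5−-3.5, 1.5−-3) = 0.0000
Δθ = wrap(0.0000 − 1.5708) = -1.5708; ω₁ = Δθ/dt₁ = -0.6283
distance = √((1.5−-3)² + (-3.5−-3.5)²) = 4.5000; v₂ = distance/dt₂ = 3.0000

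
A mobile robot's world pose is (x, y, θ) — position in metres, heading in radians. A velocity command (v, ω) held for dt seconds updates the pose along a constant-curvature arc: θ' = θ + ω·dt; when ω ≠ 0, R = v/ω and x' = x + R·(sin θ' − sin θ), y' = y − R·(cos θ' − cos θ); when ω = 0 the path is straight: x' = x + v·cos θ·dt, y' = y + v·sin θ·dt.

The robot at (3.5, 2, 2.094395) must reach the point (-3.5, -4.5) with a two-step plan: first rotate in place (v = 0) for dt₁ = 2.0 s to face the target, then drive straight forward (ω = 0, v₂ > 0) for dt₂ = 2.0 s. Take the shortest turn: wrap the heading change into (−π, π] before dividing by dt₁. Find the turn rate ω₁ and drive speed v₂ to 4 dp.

heading to target = atan2(-4.5−2, -3.5−3.5) = -2.3932
Δθ = wrap(-2.3932 − 2.0944) = 1.7956; ω₁ = Δθ/dt₁ = 0.8978
distance = √((-3.5−3.5)² + (-4.5−2)²) = 9.5525; v₂ = distance/dt₂ = 4.7762

ω₁ = 0.8978, v₂ = 4.7762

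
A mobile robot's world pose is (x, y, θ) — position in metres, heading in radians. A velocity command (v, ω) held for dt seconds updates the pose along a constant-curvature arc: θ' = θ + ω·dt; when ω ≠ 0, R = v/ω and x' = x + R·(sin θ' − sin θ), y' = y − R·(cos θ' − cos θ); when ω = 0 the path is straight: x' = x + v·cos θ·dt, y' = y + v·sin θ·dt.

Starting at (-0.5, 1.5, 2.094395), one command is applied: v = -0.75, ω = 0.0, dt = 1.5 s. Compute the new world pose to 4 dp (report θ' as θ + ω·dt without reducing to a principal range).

(0.0625, 0.5257, 2.0944)

θ' = 2.0944 + 0.0·1.5 = 2.0944
ω = 0 → straight: x' = -0.5 + -0.75·cos(2.0944)·1.5 = 0.0625
y' = 1.5 + -0.75·sin(2.0944)·1.5 = 0.5257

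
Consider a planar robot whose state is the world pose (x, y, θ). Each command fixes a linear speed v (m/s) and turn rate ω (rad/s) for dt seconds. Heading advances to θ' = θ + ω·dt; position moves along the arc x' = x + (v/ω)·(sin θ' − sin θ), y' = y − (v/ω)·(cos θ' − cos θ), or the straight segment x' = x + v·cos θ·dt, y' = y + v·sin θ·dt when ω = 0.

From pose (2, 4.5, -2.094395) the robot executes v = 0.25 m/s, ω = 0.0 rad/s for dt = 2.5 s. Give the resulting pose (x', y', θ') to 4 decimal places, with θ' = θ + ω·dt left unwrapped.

θ' = -2.0944 + 0.0·2.5 = -2.0944
ω = 0 → straight: x' = 2 + 0.25·cos(-2.0944)·2.5 = 1.6875
y' = 4.5 + 0.25·sin(-2.0944)·2.5 = 3.9587

(1.6875, 3.9587, -2.0944)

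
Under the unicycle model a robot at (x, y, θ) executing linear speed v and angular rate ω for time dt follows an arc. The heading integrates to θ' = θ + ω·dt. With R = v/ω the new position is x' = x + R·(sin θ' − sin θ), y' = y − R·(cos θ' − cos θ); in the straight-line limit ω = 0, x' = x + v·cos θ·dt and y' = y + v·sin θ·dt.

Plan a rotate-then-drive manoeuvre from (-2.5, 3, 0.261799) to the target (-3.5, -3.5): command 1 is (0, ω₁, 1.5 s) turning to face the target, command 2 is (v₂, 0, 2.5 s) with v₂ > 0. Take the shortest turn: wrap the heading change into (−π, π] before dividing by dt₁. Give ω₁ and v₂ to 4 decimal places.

ω₁ = -1.3235, v₂ = 2.6306

heading to target = atan2(-3.5−3, -3.5−-2.5) = -1.7234
Δθ = wrap(-1.7234 − 0.2618) = -1.9852; ω₁ = Δθ/dt₁ = -1.3235
distance = √((-3.5−-2.5)² + (-3.5−3)²) = 6.5765; v₂ = distance/dt₂ = 2.6306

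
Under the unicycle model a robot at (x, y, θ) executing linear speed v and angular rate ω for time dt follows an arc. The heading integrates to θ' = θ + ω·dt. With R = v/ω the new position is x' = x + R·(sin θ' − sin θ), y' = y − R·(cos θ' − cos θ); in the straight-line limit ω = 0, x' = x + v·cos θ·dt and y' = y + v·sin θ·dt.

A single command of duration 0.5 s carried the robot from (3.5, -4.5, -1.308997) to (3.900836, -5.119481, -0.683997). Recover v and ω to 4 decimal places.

Δθ = -0.683997 − -1.308997 = 0.625000
ω = Δθ/dt = 0.625000/0.5 = 1.2500
R = −Δy/(cos θ' − cos θ) = 1.2000
v = R·ω = 1.2000·1.2500 = 1.5000

v = 1.5000, ω = 1.2500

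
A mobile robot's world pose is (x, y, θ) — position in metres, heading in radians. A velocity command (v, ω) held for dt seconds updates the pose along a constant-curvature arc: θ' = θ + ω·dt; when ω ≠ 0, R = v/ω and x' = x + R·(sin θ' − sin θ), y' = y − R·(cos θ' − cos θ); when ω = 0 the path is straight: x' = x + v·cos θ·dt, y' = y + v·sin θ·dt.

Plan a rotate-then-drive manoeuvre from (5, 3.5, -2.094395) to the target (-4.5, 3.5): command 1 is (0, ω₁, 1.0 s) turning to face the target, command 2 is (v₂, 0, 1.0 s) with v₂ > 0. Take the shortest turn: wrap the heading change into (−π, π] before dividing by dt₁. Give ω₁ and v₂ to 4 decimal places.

ω₁ = -1.0472, v₂ = 9.5000

heading to target = atan2(3.5−3.5, -4.5−5) = 3.1416
Δθ = wrap(3.1416 − -2.0944) = -1.0472; ω₁ = Δθ/dt₁ = -1.0472
distance = √((-4.5−5)² + (3.5−3.5)²) = 9.5000; v₂ = distance/dt₂ = 9.5000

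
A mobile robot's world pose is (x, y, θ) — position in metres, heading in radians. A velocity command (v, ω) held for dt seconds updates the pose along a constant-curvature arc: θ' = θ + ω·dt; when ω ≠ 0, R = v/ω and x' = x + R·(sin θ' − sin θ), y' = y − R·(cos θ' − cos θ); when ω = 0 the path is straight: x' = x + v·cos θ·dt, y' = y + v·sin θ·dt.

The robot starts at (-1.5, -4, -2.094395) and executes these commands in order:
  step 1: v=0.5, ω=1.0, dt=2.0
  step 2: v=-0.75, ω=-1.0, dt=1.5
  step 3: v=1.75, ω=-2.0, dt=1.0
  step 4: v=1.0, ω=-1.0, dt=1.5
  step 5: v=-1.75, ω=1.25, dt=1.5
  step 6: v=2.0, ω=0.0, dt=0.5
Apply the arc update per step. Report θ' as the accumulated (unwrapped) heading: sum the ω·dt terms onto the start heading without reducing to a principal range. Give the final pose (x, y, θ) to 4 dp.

(-3.3479, -5.3175, -3.2194)

step 1: θ'=-0.0944 (R=0.5000) → pose (-1.1141, -4.7478, -0.0944)
step 2: θ'=-1.5944 (R=0.7500) → pose (-1.7932, -3.9834, -1.5944)
step 3: θ'=-3.5944 (R=-0.8750) → pose (-3.0508, -4.7496, -3.5944)
step 4: θ'=-5.0944 (R=-1.0000) → pose (-3.5412, -3.4776, -5.0944)
step 5: θ'=-3.2194 (R=-1.4000) → pose (-2.3509, -5.3952, -3.2194)
step 6: θ'=-3.2194 (straight) → pose (-3.3479, -5.3175, -3.2194)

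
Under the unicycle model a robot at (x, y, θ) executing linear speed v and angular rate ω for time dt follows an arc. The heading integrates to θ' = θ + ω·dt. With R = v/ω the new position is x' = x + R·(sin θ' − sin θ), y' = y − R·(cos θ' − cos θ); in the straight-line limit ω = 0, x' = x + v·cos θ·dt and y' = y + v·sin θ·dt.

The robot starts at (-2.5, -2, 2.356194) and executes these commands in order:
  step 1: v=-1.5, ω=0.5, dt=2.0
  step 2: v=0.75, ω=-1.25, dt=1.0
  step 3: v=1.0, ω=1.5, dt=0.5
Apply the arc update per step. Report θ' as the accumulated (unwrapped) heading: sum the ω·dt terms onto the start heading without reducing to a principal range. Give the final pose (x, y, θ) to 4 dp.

step 1: θ'=3.3562 (R=-3.0000) → pose (0.2602, -2.8099, 3.3562)
step 2: θ'=2.1062 (R=-0.6000) → pose (-0.3836, -2.5297, 2.1062)
step 3: θ'=2.8562 (R=0.6667) → pose (-0.7693, -2.2302, 2.8562)

(-0.7693, -2.2302, 2.8562)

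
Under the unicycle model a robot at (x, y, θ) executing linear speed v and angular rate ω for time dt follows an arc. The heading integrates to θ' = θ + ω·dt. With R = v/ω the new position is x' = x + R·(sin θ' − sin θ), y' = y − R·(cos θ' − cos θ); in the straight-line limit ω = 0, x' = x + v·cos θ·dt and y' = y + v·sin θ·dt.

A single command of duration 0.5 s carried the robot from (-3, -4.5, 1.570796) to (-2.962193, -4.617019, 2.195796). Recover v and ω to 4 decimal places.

v = -0.2500, ω = 1.2500

Δθ = 2.195796 − 1.570796 = 0.625000
ω = Δθ/dt = 0.625000/0.5 = 1.2500
R = −Δy/(cos θ' − cos θ) = -0.2000
v = R·ω = -0.2000·1.2500 = -0.2500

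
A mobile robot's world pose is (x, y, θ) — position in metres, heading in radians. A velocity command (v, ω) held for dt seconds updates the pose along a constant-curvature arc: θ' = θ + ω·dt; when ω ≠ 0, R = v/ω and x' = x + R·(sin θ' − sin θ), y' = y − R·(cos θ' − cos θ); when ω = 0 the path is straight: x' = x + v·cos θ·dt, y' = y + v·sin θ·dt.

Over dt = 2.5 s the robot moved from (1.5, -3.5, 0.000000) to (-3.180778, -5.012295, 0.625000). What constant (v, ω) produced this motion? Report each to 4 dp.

v = -2.0000, ω = 0.2500

Δθ = 0.625000 − 0.000000 = 0.625000
ω = Δθ/dt = 0.625000/2.5 = 0.2500
R = Δx/(sin θ' − sin θ) = -8.0000
v = R·ω = -8.0000·0.2500 = -2.0000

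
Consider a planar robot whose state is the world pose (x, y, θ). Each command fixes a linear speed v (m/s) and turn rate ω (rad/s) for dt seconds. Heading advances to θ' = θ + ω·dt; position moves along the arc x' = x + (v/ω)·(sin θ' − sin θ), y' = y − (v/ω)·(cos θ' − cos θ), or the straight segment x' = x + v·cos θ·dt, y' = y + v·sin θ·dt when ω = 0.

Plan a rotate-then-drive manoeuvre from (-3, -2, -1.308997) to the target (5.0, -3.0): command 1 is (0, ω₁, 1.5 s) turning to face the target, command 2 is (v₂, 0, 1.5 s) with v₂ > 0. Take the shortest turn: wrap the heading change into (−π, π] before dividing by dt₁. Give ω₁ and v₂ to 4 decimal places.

ω₁ = 0.7898, v₂ = 5.3748

heading to target = atan2(-3−-2, 5−-3) = -0.1244
Δθ = wrap(-0.1244 − -1.3090) = 1.1846; ω₁ = Δθ/dt₁ = 0.7898
distance = √((5−-3)² + (-3−-2)²) = 8.0623; v₂ = distance/dt₂ = 5.3748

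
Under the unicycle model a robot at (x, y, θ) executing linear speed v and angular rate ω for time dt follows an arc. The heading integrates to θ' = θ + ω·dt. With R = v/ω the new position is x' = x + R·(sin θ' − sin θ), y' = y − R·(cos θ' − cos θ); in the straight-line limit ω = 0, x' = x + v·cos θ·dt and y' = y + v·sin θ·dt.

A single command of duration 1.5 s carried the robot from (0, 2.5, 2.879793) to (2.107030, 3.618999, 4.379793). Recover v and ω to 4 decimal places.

Δθ = 4.379793 − 2.879793 = 1.500000
ω = Δθ/dt = 1.500000/1.5 = 1.0000
R = Δx/(sin θ' − sin θ) = -1.7500
v = R·ω = -1.7500·1.0000 = -1.7500

v = -1.7500, ω = 1.0000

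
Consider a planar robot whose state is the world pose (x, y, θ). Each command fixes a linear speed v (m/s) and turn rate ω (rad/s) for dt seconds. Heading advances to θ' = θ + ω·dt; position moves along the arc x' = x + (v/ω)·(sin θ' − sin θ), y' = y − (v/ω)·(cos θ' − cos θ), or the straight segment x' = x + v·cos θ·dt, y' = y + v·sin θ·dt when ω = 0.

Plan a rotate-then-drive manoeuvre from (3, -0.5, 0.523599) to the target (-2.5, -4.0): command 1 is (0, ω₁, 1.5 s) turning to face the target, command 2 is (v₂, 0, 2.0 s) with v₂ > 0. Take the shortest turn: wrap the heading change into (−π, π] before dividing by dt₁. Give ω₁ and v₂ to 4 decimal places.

ω₁ = -2.0656, v₂ = 3.2596

heading to target = atan2(-4−-0.5, -2.5−3) = -2.5749
Δθ = wrap(-2.5749 − 0.5236) = -3.0985; ω₁ = Δθ/dt₁ = -2.0656
distance = √((-2.5−3)² + (-4−-0.5)²) = 6.5192; v₂ = distance/dt₂ = 3.2596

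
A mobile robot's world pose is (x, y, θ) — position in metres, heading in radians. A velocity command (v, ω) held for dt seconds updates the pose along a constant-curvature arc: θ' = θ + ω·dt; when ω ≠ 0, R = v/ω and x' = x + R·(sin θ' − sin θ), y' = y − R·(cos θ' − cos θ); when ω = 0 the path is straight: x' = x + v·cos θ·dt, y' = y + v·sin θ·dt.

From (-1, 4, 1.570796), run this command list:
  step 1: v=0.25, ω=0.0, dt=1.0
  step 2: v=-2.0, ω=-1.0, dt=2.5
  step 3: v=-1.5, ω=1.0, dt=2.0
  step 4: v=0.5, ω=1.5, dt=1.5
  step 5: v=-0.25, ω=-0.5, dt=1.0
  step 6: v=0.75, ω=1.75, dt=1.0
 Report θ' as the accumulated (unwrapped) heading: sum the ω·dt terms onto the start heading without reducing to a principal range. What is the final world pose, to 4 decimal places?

(-7.7850, 2.9986, 4.5708)

step 1: θ'=1.5708 (straight) → pose (-1.0000, 4.2500, 1.5708)
step 2: θ'=-0.9292 (R=2.0000) → pose (-4.6023, 3.0531, -0.9292)
step 3: θ'=1.0708 (R=-1.5000) → pose (-7.1204, 2.8745, 1.0708)
step 4: θ'=3.3208 (R=0.3333) → pose (-7.4723, 3.3623, 3.3208)
step 5: θ'=2.8208 (R=0.5000) → pose (-7.2255, 3.3448, 2.8208)
step 6: θ'=4.5708 (R=0.4286) → pose (-7.7850, 2.9986, 4.5708)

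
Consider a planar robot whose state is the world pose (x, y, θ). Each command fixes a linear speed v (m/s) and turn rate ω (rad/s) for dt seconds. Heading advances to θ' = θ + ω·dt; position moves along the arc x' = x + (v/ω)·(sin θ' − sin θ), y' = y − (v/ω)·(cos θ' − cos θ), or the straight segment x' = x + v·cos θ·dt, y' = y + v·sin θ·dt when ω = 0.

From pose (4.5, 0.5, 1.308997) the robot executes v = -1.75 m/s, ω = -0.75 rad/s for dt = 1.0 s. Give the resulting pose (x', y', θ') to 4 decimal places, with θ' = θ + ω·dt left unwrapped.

(3.4836, -0.8743, 0.5590)

θ' = 1.3090 + -0.75·1.0 = 0.5590
R = v/ω = -1.75/-0.75 = 2.3333
x' = 4.5 + 2.3333·(sin 0.5590 − sin 1.3090) = 3.4836
y' = 0.5 − 2.3333·(cos 0.5590 − cos 1.3090) = -0.8743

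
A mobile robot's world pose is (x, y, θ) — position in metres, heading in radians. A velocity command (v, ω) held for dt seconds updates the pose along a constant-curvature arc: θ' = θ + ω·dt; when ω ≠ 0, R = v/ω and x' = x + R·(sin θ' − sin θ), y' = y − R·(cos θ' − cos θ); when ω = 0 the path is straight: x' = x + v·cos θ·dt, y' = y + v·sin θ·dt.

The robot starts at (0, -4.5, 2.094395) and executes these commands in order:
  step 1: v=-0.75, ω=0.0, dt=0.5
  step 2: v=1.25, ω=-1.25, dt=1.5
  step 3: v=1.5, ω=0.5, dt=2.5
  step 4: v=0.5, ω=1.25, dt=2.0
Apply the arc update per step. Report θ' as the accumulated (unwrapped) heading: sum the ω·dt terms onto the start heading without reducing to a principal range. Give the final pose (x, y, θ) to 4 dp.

(2.4750, -0.4132, 3.9694)

step 1: θ'=2.0944 (straight) → pose (0.1875, -4.8248, 2.0944)
step 2: θ'=0.2194 (R=-1.0000) → pose (0.8359, -3.3487, 0.2194)
step 3: θ'=1.4694 (R=3.0000) → pose (3.1676, -0.7243, 1.4694)
step 4: θ'=3.9694 (R=0.4000) → pose (2.4750, -0.4132, 3.9694)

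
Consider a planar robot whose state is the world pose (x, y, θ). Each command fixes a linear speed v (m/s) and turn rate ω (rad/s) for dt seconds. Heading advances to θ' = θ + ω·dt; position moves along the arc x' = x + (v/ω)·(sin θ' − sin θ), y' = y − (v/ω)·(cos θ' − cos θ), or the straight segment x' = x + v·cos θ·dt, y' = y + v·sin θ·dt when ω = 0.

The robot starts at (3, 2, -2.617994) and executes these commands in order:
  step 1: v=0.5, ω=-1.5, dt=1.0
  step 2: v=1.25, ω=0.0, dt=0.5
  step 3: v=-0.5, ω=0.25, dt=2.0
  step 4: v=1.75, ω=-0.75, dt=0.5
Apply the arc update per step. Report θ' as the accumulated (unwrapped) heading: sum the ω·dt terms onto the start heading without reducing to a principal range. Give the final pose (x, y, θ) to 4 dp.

(2.2619, 2.4985, -3.9930)

step 1: θ'=-4.1180 (R=-0.3333) → pose (2.5572, 2.1020, -4.1180)
step 2: θ'=-4.1180 (straight) → pose (2.2072, 2.6198, -4.1180)
step 3: θ'=-3.6180 (R=-2.0000) → pose (2.9470, 1.9625, -3.6180)
step 4: θ'=-3.9930 (R=-2.3333) → pose (2.2619, 2.4985, -3.9930)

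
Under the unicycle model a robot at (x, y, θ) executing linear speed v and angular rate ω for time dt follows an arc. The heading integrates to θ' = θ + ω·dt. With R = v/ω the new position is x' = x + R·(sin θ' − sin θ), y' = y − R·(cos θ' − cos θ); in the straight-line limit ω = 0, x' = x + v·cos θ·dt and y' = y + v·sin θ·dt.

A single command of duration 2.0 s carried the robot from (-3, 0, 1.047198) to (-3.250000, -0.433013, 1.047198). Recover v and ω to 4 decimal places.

v = -0.2500, ω = 0.0000

Δθ = 1.047198 − 1.047198 = 0.000000
ω = Δθ/dt = 0.000000/2.0 = 0.0000
ω = 0 → v = (Δx·cos θ + Δy·sin θ)/dt = -0.2500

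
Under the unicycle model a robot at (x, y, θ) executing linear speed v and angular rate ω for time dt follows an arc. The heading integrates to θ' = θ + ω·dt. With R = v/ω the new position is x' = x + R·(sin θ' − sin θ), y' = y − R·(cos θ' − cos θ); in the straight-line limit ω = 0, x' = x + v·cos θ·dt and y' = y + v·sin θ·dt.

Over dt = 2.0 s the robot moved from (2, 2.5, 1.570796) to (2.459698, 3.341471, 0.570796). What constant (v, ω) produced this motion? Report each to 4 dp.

Δθ = 0.570796 − 1.570796 = -1.000000
ω = Δθ/dt = -1.000000/2.0 = -0.5000
R = −Δy/(cos θ' − cos θ) = -1.0000
v = R·ω = -1.0000·-0.5000 = 0.5000

v = 0.5000, ω = -0.5000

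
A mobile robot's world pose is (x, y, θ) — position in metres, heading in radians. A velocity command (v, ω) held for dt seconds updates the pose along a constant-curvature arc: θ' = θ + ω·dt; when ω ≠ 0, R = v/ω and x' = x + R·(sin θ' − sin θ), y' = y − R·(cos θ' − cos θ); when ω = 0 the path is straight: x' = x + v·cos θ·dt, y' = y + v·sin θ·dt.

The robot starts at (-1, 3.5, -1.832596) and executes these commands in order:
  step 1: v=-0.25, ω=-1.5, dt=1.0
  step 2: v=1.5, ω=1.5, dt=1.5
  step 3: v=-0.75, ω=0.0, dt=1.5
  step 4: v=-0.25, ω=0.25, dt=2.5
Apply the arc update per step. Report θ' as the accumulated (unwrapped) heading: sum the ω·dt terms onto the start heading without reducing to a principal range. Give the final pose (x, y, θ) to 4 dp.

(-2.8494, 3.5913, -0.4576)

step 1: θ'=-3.3326 (R=0.1667) → pose (-0.8074, 3.6205, -3.3326)
step 2: θ'=-1.0826 (R=1.0000) → pose (-1.8804, 2.1696, -1.0826)
step 3: θ'=-1.0826 (straight) → pose (-2.4081, 3.1632, -1.0826)
step 4: θ'=-0.4576 (R=-1.0000) → pose (-2.8494, 3.5913, -0.4576)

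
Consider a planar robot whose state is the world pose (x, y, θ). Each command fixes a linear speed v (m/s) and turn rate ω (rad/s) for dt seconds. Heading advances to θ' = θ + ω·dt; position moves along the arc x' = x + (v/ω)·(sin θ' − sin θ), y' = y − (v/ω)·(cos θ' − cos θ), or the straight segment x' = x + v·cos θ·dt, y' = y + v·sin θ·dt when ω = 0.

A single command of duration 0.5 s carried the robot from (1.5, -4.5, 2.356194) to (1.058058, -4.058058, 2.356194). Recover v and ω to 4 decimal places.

v = 1.2500, ω = 0.0000

Δθ = 2.356194 − 2.356194 = 0.000000
ω = Δθ/dt = 0.000000/0.5 = 0.0000
ω = 0 → v = (Δx·cos θ + Δy·sin θ)/dt = 1.2500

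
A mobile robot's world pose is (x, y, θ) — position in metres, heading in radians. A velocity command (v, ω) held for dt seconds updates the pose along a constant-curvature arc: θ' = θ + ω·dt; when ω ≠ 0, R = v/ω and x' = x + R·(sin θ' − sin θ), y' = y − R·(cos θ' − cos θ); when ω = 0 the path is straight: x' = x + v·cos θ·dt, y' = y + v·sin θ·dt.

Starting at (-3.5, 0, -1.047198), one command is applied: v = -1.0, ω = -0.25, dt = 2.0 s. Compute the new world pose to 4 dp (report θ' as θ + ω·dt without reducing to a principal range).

θ' = -1.0472 + -0.25·2.0 = -1.5472
R = v/ω = -1.0/-0.25 = 4.0000
x' = -3.5 + 4.0000·(sin -1.5472 − sin -1.0472) = -4.0348
y' = 0 − 4.0000·(cos -1.5472 − cos -1.0472) = 1.9056

(-4.0348, 1.9056, -1.5472)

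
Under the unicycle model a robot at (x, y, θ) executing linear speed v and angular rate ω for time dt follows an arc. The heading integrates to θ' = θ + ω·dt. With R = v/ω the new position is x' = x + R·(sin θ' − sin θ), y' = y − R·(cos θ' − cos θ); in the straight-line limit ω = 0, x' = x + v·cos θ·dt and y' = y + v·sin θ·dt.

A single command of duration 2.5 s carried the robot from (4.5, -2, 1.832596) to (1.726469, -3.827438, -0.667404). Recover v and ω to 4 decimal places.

Δθ = -0.667404 − 1.832596 = -2.500000
ω = Δθ/dt = -2.500000/2.5 = -1.0000
R = Δx/(sin θ' − sin θ) = 1.7500
v = R·ω = 1.7500·-1.0000 = -1.7500

v = -1.7500, ω = -1.0000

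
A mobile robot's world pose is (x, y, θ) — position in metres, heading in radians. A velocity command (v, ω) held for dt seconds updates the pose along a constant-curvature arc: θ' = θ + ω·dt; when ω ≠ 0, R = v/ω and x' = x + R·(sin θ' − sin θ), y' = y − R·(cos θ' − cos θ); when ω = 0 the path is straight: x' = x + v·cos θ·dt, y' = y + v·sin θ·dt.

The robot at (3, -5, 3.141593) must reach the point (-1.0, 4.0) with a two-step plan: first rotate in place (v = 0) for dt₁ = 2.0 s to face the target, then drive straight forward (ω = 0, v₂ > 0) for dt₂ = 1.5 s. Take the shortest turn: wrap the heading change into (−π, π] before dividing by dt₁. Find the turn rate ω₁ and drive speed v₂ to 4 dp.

ω₁ = -0.5763, v₂ = 6.5659

heading to target = atan2(4−-5, -1−3) = 1.9890
Δθ = wrap(1.9890 − 3.1416) = -1.1526; ω₁ = Δθ/dt₁ = -0.5763
distance = √((-1−3)² + (4−-5)²) = 9.8489; v₂ = distance/dt₂ = 6.5659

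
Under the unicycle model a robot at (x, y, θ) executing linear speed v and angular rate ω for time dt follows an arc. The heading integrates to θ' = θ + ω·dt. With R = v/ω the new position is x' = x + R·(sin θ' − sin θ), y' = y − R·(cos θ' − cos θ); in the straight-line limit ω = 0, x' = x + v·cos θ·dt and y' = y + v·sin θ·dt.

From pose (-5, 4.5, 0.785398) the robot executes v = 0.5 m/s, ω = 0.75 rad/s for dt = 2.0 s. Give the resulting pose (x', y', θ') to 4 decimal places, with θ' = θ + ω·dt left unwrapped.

(-4.9678, 5.4083, 2.2854)

θ' = 0.7854 + 0.75·2.0 = 2.2854
R = v/ω = 0.5/0.75 = 0.6667
x' = -5 + 0.6667·(sin 2.2854 − sin 0.7854) = -4.9678
y' = 4.5 − 0.6667·(cos 2.2854 − cos 0.7854) = 5.4083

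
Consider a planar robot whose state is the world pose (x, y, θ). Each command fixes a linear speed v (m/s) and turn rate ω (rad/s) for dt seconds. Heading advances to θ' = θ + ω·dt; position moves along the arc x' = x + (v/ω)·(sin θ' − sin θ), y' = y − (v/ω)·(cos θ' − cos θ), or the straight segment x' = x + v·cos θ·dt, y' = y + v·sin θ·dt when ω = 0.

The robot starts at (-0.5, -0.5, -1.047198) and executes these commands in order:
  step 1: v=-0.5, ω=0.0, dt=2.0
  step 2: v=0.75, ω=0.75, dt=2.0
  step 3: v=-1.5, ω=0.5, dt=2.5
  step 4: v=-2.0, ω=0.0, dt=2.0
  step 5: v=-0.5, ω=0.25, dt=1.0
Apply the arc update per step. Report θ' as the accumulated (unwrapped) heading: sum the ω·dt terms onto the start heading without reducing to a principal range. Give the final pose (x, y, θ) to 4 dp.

(-0.7047, -7.5733, 1.9528)

step 1: θ'=-1.0472 (straight) → pose (-1.0000, 0.3660, -1.0472)
step 2: θ'=0.4528 (R=1.0000) → pose (0.3035, -0.0332, 0.4528)
step 3: θ'=1.7028 (R=-3.0000) → pose (-1.3579, -3.1257, 1.7028)
step 4: θ'=1.7028 (straight) → pose (-0.8314, -7.0909, 1.7028)
step 5: θ'=1.9528 (R=-2.0000) → pose (-0.7047, -7.5733, 1.9528)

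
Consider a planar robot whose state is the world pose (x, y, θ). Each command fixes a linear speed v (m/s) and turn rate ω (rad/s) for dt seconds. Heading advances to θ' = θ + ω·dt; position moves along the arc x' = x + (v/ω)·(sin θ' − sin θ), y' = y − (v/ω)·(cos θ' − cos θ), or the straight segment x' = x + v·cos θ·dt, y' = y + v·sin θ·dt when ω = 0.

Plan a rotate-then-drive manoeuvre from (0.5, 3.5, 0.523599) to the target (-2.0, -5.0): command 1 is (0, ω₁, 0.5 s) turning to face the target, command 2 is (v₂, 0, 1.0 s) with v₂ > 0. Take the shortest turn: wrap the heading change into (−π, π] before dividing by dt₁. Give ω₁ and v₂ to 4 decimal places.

ω₁ = -4.7609, v₂ = 8.8600

heading to target = atan2(-5−3.5, -2−0.5) = -1.8568
Δθ = wrap(-1.8568 − 0.5236) = -2.3804; ω₁ = Δθ/dt₁ = -4.7609
distance = √((-2−0.5)² + (-5−3.5)²) = 8.8600; v₂ = distance/dt₂ = 8.8600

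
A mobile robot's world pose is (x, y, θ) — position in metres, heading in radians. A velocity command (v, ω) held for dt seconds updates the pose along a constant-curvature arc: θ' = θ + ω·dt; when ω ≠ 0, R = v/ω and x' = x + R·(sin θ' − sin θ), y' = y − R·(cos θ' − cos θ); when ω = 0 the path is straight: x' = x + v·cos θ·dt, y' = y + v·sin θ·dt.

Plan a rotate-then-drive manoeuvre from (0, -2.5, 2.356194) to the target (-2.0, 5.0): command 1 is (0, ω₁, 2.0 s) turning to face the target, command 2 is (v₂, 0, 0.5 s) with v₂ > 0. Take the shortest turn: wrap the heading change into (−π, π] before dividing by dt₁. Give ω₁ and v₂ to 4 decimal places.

heading to target = atan2(5−-2.5, -2−0) = 1.8314
Δθ = wrap(1.8314 − 2.3562) = -0.5248; ω₁ = Δθ/dt₁ = -0.2624
distance = √((-2−0)² + (5−-2.5)²) = 7.7621; v₂ = distance/dt₂ = 15.5242

ω₁ = -0.2624, v₂ = 15.5242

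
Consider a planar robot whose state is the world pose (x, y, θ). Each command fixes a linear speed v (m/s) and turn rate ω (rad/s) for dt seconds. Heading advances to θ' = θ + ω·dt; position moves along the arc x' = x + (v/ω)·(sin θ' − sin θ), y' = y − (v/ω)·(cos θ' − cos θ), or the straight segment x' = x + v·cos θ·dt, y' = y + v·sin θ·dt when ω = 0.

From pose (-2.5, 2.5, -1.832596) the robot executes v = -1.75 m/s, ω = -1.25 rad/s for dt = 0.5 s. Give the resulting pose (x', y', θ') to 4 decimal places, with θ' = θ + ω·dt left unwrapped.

θ' = -1.8326 + -1.25·0.5 = -2.4576
R = v/ω = -1.75/-1.25 = 1.4000
x' = -2.5 + 1.4000·(sin -2.4576 − sin -1.8326) = -2.0324
y' = 2.5 − 1.4000·(cos -2.4576 − cos -1.8326) = 3.2227

(-2.0324, 3.2227, -2.4576)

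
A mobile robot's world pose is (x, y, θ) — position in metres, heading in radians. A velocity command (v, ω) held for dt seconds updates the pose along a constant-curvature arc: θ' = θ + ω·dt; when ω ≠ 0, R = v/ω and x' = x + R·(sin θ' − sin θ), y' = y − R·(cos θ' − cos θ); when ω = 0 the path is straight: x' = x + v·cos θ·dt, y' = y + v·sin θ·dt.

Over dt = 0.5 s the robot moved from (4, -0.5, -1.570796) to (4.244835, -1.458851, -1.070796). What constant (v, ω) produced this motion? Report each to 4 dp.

v = 2.0000, ω = 1.0000

Δθ = -1.070796 − -1.570796 = 0.500000
ω = Δθ/dt = 0.500000/0.5 = 1.0000
R = −Δy/(cos θ' − cos θ) = 2.0000
v = R·ω = 2.0000·1.0000 = 2.0000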